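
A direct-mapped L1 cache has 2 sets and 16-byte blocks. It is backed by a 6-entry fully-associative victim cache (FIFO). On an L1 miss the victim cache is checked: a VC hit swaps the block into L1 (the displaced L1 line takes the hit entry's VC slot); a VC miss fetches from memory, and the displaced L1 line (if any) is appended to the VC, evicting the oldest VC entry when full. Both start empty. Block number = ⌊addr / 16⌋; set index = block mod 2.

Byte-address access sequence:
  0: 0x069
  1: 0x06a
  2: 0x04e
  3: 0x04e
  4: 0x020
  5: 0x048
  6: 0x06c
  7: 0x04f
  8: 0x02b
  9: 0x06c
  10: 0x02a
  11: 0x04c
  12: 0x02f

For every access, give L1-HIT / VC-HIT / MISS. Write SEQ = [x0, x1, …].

  [0] addr=0x69 blk=6 s=0: MISS | VC []
  [1] addr=0x6a blk=6 s=0: L1-HIT | VC []
  [2] addr=0x4e blk=4 s=0: MISS | VC [6]
  [3] addr=0x4e blk=4 s=0: L1-HIT | VC [6]
  [4] addr=0x20 blk=2 s=0: MISS | VC [6, 4]
  [5] addr=0x48 blk=4 s=0: VC-HIT | VC [6, 2]
  [6] addr=0x6c blk=6 s=0: VC-HIT | VC [4, 2]
  [7] addr=0x4f blk=4 s=0: VC-HIT | VC [6, 2]
  [8] addr=0x2b blk=2 s=0: VC-HIT | VC [6, 4]
  [9] addr=0x6c blk=6 s=0: VC-HIT | VC [2, 4]
  [10] addr=0x2a blk=2 s=0: VC-HIT | VC [6, 4]
  [11] addr=0x4c blk=4 s=0: VC-HIT | VC [6, 2]
  [12] addr=0x2f blk=2 s=0: VC-HIT | VC [6, 4]

SEQ = [MISS, L1-HIT, MISS, L1-HIT, MISS, VC-HIT, VC-HIT, VC-HIT, VC-HIT, VC-HIT, VC-HIT, VC-HIT, VC-HIT]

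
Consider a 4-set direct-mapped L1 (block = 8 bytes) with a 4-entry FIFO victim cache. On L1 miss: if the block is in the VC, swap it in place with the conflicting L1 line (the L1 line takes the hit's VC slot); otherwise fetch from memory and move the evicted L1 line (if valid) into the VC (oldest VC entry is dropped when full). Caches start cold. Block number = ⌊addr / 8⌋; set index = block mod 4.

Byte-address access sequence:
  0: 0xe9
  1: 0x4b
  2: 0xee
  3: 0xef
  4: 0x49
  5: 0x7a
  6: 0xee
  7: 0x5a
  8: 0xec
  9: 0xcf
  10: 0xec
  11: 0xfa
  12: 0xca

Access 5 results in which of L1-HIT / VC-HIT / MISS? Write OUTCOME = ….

  [0] addr=0xe9 blk=29 s=1: MISS | VC []
  [1] addr=0x4b blk=9 s=1: MISS | VC [29]
  [2] addr=0xee blk=29 s=1: VC-HIT | VC [9]
  [3] addr=0xef blk=29 s=1: L1-HIT | VC [9]
  [4] addr=0x49 blk=9 s=1: VC-HIT | VC [29]
  [5] addr=0x7a blk=15 s=3: MISS | VC [29]
  [6] addr=0xee blk=29 s=1: VC-HIT | VC [9]
  [7] addr=0x5a blk=11 s=3: MISS | VC [9, 15]
  [8] addr=0xec blk=29 s=1: L1-HIT | VC [9, 15]
  [9] addr=0xcf blk=25 s=1: MISS | VC [9, 15, 29]
  [10] addr=0xec blk=29 s=1: VC-HIT | VC [9, 15, 25]
  [11] addr=0xfa blk=31 s=3: MISS | VC [9, 15, 25, 11]
  [12] addr=0xca blk=25 s=1: VC-HIT | VC [9, 15, 29, 11]

OUTCOME = MISS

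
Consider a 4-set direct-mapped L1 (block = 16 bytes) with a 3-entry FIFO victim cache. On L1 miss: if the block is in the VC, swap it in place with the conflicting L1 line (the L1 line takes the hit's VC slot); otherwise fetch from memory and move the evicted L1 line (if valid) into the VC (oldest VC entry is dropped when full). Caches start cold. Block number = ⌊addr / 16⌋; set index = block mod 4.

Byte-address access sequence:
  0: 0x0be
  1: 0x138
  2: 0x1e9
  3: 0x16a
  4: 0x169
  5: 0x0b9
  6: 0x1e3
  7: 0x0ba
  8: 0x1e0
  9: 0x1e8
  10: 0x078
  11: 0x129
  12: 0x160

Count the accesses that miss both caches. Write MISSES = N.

MISSES = 6

#0 0xbe→b11/s3 MISS; vc=[]
#1 0x138→b19/s3 MISS; vc=[11]
#2 0x1e9→b30/s2 MISS; vc=[11]
#3 0x16a→b22/s2 MISS; vc=[11,30]
#4 0x169→b22/s2 L1-HIT; vc=[11,30]
#5 0xb9→b11/s3 VC-HIT; vc=[19,30]
#6 0x1e3→b30/s2 VC-HIT; vc=[19,22]
#7 0xba→b11/s3 L1-HIT; vc=[19,22]
#8 0x1e0→b30/s2 L1-HIT; vc=[19,22]
#9 0x1e8→b30/s2 L1-HIT; vc=[19,22]
#10 0x78→b7/s3 MISS; vc=[19,22,11]
#11 0x129→b18/s2 MISS; vc=[22,11,30]
#12 0x160→b22/s2 VC-HIT; vc=[18,11,30]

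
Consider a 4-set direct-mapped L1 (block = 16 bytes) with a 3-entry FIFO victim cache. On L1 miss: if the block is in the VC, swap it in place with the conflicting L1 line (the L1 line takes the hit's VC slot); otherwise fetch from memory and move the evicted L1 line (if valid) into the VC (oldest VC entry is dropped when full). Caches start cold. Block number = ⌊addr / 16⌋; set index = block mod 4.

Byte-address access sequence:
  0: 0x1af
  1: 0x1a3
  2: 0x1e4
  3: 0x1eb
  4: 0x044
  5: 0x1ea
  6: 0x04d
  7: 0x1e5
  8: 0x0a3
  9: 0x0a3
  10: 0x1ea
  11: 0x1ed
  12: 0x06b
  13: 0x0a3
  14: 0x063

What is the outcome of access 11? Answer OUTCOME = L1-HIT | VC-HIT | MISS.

OUTCOME = L1-HIT

#0 0x1af→b26/s2 MISS; vc=[]
#1 0x1a3→b26/s2 L1-HIT; vc=[]
#2 0x1e4→b30/s2 MISS; vc=[26]
#3 0x1eb→b30/s2 L1-HIT; vc=[26]
#4 0x44→b4/s0 MISS; vc=[26]
#5 0x1ea→b30/s2 L1-HIT; vc=[26]
#6 0x4d→b4/s0 L1-HIT; vc=[26]
#7 0x1e5→b30/s2 L1-HIT; vc=[26]
#8 0xa3→b10/s2 MISS; vc=[26,30]
#9 0xa3→b10/s2 L1-HIT; vc=[26,30]
#10 0x1ea→b30/s2 VC-HIT; vc=[26,10]
#11 0x1ed→b30/s2 L1-HIT; vc=[26,10]
#12 0x6b→b6/s2 MISS; vc=[26,10,30]
#13 0xa3→b10/s2 VC-HIT; vc=[26,6,30]
#14 0x63→b6/s2 VC-HIT; vc=[26,10,30]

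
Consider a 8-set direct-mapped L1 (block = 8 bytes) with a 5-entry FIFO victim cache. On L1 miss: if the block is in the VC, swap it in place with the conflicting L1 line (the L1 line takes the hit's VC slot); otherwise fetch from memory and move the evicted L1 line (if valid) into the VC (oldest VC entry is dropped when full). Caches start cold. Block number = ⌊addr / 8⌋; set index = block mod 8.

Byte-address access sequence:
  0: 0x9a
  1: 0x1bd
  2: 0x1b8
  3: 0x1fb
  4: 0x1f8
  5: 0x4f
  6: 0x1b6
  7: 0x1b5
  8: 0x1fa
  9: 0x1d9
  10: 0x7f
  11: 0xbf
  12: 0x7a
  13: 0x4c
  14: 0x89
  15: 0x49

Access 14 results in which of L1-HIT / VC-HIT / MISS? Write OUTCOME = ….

OUTCOME = MISS

#0 0x9a→b19/s3 MISS; vc=[]
#1 0x1bd→b55/s7 MISS; vc=[]
#2 0x1b8→b55/s7 L1-HIT; vc=[]
#3 0x1fb→b63/s7 MISS; vc=[55]
#4 0x1f8→b63/s7 L1-HIT; vc=[55]
#5 0x4f→b9/s1 MISS; vc=[55]
#6 0x1b6→b54/s6 MISS; vc=[55]
#7 0x1b5→b54/s6 L1-HIT; vc=[55]
#8 0x1fa→b63/s7 L1-HIT; vc=[55]
#9 0x1d9→b59/s3 MISS; vc=[55,19]
#10 0x7f→b15/s7 MISS; vc=[55,19,63]
#11 0xbf→b23/s7 MISS; vc=[55,19,63,15]
#12 0x7a→b15/s7 VC-HIT; vc=[55,19,63,23]
#13 0x4c→b9/s1 L1-HIT; vc=[55,19,63,23]
#14 0x89→b17/s1 MISS; vc=[55,19,63,23,9]
#15 0x49→b9/s1 VC-HIT; vc=[55,19,63,23,17]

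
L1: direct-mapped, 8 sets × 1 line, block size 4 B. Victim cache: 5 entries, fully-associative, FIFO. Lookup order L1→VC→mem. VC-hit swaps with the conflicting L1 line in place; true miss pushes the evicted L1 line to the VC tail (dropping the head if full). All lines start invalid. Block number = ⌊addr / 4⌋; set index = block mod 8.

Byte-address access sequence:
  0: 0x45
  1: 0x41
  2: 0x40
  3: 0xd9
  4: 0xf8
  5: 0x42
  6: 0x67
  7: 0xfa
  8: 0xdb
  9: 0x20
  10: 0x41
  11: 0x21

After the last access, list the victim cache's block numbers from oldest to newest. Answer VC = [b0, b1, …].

VC = [62, 17, 16]

0: 0x45 (blk 17, set 1) → MISS  vc=[]
1: 0x41 (blk 16, set 0) → MISS  vc=[]
2: 0x40 (blk 16, set 0) → L1-HIT  vc=[]
3: 0xd9 (blk 54, set 6) → MISS  vc=[]
4: 0xf8 (blk 62, set 6) → MISS  vc=[54]
5: 0x42 (blk 16, set 0) → L1-HIT  vc=[54]
6: 0x67 (blk 25, set 1) → MISS  vc=[54, 17]
7: 0xfa (blk 62, set 6) → L1-HIT  vc=[54, 17]
8: 0xdb (blk 54, set 6) → VC-HIT  vc=[62, 17]
9: 0x20 (blk 8, set 0) → MISS  vc=[62, 17, 16]
10: 0x41 (blk 16, set 0) → VC-HIT  vc=[62, 17, 8]
11: 0x21 (blk 8, set 0) → VC-HIT  vc=[62, 17, 16]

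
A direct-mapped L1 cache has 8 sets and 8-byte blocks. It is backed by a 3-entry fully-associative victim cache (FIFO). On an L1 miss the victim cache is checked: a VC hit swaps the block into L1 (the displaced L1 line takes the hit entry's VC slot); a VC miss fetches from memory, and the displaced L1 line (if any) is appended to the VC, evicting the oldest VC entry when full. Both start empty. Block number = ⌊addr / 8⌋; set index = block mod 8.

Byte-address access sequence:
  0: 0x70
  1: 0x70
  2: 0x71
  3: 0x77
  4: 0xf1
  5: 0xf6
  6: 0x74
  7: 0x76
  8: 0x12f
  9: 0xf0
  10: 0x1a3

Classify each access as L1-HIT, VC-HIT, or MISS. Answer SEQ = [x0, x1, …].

#0 0x70→b14/s6 MISS; vc=[]
#1 0x70→b14/s6 L1-HIT; vc=[]
#2 0x71→b14/s6 L1-HIT; vc=[]
#3 0x77→b14/s6 L1-HIT; vc=[]
#4 0xf1→b30/s6 MISS; vc=[14]
#5 0xf6→b30/s6 L1-HIT; vc=[14]
#6 0x74→b14/s6 VC-HIT; vc=[30]
#7 0x76→b14/s6 L1-HIT; vc=[30]
#8 0x12f→b37/s5 MISS; vc=[30]
#9 0xf0→b30/s6 VC-HIT; vc=[14]
#10 0x1a3→b52/s4 MISS; vc=[14]

SEQ = [MISS, L1-HIT, L1-HIT, L1-HIT, MISS, L1-HIT, VC-HIT, L1-HIT, MISS, VC-HIT, MISS]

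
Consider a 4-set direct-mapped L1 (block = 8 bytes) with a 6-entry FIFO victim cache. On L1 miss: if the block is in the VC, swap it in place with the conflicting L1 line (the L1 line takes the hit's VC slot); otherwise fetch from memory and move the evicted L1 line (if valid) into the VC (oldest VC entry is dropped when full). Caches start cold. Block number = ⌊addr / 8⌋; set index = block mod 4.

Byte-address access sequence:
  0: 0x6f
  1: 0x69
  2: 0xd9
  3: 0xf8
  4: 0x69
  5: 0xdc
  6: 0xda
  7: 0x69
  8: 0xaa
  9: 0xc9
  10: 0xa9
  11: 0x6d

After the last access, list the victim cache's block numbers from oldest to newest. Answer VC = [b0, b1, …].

0: 0x6f (blk 13, set 1) → MISS  vc=[]
1: 0x69 (blk 13, set 1) → L1-HIT  vc=[]
2: 0xd9 (blk 27, set 3) → MISS  vc=[]
3: 0xf8 (blk 31, set 3) → MISS  vc=[27]
4: 0x69 (blk 13, set 1) → L1-HIT  vc=[27]
5: 0xdc (blk 27, set 3) → VC-HIT  vc=[31]
6: 0xda (blk 27, set 3) → L1-HIT  vc=[31]
7: 0x69 (blk 13, set 1) → L1-HIT  vc=[31]
8: 0xaa (blk 21, set 1) → MISS  vc=[31, 13]
9: 0xc9 (blk 25, set 1) → MISS  vc=[31, 13, 21]
10: 0xa9 (blk 21, set 1) → VC-HIT  vc=[31, 13, 25]
11: 0x6d (blk 13, set 1) → VC-HIT  vc=[31, 21, 25]

VC = [31, 21, 25]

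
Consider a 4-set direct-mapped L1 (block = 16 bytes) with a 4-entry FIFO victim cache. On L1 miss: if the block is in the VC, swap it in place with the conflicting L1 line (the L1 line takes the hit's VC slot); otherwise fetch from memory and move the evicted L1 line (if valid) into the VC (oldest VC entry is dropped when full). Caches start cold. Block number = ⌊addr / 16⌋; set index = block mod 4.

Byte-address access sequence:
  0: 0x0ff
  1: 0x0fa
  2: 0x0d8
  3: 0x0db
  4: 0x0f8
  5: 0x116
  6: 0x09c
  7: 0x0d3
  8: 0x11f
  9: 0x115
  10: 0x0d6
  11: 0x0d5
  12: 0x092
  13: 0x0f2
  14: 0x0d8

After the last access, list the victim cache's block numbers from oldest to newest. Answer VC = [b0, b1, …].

VC = [9, 17]

#0 0xff→b15/s3 MISS; vc=[]
#1 0xfa→b15/s3 L1-HIT; vc=[]
#2 0xd8→b13/s1 MISS; vc=[]
#3 0xdb→b13/s1 L1-HIT; vc=[]
#4 0xf8→b15/s3 L1-HIT; vc=[]
#5 0x116→b17/s1 MISS; vc=[13]
#6 0x9c→b9/s1 MISS; vc=[13,17]
#7 0xd3→b13/s1 VC-HIT; vc=[9,17]
#8 0x11f→b17/s1 VC-HIT; vc=[9,13]
#9 0x115→b17/s1 L1-HIT; vc=[9,13]
#10 0xd6→b13/s1 VC-HIT; vc=[9,17]
#11 0xd5→b13/s1 L1-HIT; vc=[9,17]
#12 0x92→b9/s1 VC-HIT; vc=[13,17]
#13 0xf2→b15/s3 L1-HIT; vc=[13,17]
#14 0xd8→b13/s1 VC-HIT; vc=[9,17]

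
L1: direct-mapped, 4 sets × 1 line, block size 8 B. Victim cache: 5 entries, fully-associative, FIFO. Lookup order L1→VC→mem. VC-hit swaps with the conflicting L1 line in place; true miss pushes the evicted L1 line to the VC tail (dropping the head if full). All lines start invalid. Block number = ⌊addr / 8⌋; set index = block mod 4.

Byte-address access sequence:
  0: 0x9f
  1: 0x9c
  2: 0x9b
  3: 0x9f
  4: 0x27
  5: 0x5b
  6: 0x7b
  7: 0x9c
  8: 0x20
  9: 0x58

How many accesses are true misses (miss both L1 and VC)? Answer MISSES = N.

MISSES = 4

#0 0x9f→b19/s3 MISS; vc=[]
#1 0x9c→b19/s3 L1-HIT; vc=[]
#2 0x9b→b19/s3 L1-HIT; vc=[]
#3 0x9f→b19/s3 L1-HIT; vc=[]
#4 0x27→b4/s0 MISS; vc=[]
#5 0x5b→b11/s3 MISS; vc=[19]
#6 0x7b→b15/s3 MISS; vc=[19,11]
#7 0x9c→b19/s3 VC-HIT; vc=[15,11]
#8 0x20→b4/s0 L1-HIT; vc=[15,11]
#9 0x58→b11/s3 VC-HIT; vc=[15,19]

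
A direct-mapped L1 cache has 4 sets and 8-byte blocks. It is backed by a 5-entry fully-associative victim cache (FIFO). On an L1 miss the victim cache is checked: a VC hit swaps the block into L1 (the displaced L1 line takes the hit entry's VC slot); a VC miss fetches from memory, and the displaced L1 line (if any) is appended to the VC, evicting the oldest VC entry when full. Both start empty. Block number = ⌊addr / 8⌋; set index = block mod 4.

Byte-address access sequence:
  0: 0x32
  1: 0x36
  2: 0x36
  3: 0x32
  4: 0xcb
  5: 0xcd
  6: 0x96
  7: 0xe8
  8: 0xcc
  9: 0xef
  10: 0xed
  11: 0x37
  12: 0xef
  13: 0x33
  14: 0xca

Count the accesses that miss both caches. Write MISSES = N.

  [0] addr=0x32 blk=6 s=2: MISS | VC []
  [1] addr=0x36 blk=6 s=2: L1-HIT | VC []
  [2] addr=0x36 blk=6 s=2: L1-HIT | VC []
  [3] addr=0x32 blk=6 s=2: L1-HIT | VC []
  [4] addr=0xcb blk=25 s=1: MISS | VC []
  [5] addr=0xcd blk=25 s=1: L1-HIT | VC []
  [6] addr=0x96 blk=18 s=2: MISS | VC [6]
  [7] addr=0xe8 blk=29 s=1: MISS | VC [6, 25]
  [8] addr=0xcc blk=25 s=1: VC-HIT | VC [6, 29]
  [9] addr=0xef blk=29 s=1: VC-HIT | VC [6, 25]
  [10] addr=0xed blk=29 s=1: L1-HIT | VC [6, 25]
  [11] addr=0x37 blk=6 s=2: VC-HIT | VC [18, 25]
  [12] addr=0xef blk=29 s=1: L1-HIT | VC [18, 25]
  [13] addr=0x33 blk=6 s=2: L1-HIT | VC [18, 25]
  [14] addr=0xca blk=25 s=1: VC-HIT | VC [18, 29]

MISSES = 4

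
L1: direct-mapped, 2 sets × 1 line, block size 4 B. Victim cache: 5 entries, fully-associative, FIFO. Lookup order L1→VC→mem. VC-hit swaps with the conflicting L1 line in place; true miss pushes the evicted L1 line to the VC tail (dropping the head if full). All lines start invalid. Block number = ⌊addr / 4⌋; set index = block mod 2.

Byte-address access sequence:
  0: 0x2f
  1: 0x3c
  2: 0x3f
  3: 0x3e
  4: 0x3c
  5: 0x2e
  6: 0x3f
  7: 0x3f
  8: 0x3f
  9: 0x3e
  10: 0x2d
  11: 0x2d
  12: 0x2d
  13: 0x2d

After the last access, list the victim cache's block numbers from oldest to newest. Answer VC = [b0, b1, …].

#0 0x2f→b11/s1 MISS; vc=[]
#1 0x3c→b15/s1 MISS; vc=[11]
#2 0x3f→b15/s1 L1-HIT; vc=[11]
#3 0x3e→b15/s1 L1-HIT; vc=[11]
#4 0x3c→b15/s1 L1-HIT; vc=[11]
#5 0x2e→b11/s1 VC-HIT; vc=[15]
#6 0x3f→b15/s1 VC-HIT; vc=[11]
#7 0x3f→b15/s1 L1-HIT; vc=[11]
#8 0x3f→b15/s1 L1-HIT; vc=[11]
#9 0x3e→b15/s1 L1-HIT; vc=[11]
#10 0x2d→b11/s1 VC-HIT; vc=[15]
#11 0x2d→b11/s1 L1-HIT; vc=[15]
#12 0x2d→b11/s1 L1-HIT; vc=[15]
#13 0x2d→b11/s1 L1-HIT; vc=[15]

VC = [15]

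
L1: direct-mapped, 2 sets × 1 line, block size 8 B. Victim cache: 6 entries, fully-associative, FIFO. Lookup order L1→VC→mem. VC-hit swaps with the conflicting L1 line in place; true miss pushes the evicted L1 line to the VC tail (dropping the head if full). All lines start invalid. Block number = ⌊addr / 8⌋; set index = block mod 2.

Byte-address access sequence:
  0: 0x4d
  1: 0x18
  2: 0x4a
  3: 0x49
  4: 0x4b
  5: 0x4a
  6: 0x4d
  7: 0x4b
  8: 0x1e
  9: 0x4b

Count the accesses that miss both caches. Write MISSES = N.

  [0] addr=0x4d blk=9 s=1: MISS | VC []
  [1] addr=0x18 blk=3 s=1: MISS | VC [9]
  [2] addr=0x4a blk=9 s=1: VC-HIT | VC [3]
  [3] addr=0x49 blk=9 s=1: L1-HIT | VC [3]
  [4] addr=0x4b blk=9 s=1: L1-HIT | VC [3]
  [5] addr=0x4a blk=9 s=1: L1-HIT | VC [3]
  [6] addr=0x4d blk=9 s=1: L1-HIT | VC [3]
  [7] addr=0x4b blk=9 s=1: L1-HIT | VC [3]
  [8] addr=0x1e blk=3 s=1: VC-HIT | VC [9]
  [9] addr=0x4b blk=9 s=1: VC-HIT | VC [3]

MISSES = 2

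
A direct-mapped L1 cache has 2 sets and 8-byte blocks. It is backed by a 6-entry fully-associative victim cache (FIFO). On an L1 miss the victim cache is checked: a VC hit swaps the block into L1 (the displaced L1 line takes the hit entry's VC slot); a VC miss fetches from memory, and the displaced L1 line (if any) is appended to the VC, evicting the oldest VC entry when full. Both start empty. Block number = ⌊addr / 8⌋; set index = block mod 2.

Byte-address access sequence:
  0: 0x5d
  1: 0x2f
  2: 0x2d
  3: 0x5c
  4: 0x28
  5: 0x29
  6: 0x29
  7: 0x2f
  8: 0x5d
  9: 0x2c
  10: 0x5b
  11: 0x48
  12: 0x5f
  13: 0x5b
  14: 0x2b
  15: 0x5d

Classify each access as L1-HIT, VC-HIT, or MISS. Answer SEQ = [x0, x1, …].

SEQ = [MISS, MISS, L1-HIT, VC-HIT, VC-HIT, L1-HIT, L1-HIT, L1-HIT, VC-HIT, VC-HIT, VC-HIT, MISS, VC-HIT, L1-HIT, VC-HIT, VC-HIT]

  [0] addr=0x5d blk=11 s=1: MISS | VC []
  [1] addr=0x2f blk=5 s=1: MISS | VC [11]
  [2] addr=0x2d blk=5 s=1: L1-HIT | VC [11]
  [3] addr=0x5c blk=11 s=1: VC-HIT | VC [5]
  [4] addr=0x28 blk=5 s=1: VC-HIT | VC [11]
  [5] addr=0x29 blk=5 s=1: L1-HIT | VC [11]
  [6] addr=0x29 blk=5 s=1: L1-HIT | VC [11]
  [7] addr=0x2f blk=5 s=1: L1-HIT | VC [11]
  [8] addr=0x5d blk=11 s=1: VC-HIT | VC [5]
  [9] addr=0x2c blk=5 s=1: VC-HIT | VC [11]
  [10] addr=0x5b blk=11 s=1: VC-HIT | VC [5]
  [11] addr=0x48 blk=9 s=1: MISS | VC [5, 11]
  [12] addr=0x5f blk=11 s=1: VC-HIT | VC [5, 9]
  [13] addr=0x5b blk=11 s=1: L1-HIT | VC [5, 9]
  [14] addr=0x2b blk=5 s=1: VC-HIT | VC [11, 9]
  [15] addr=0x5d blk=11 s=1: VC-HIT | VC [5, 9]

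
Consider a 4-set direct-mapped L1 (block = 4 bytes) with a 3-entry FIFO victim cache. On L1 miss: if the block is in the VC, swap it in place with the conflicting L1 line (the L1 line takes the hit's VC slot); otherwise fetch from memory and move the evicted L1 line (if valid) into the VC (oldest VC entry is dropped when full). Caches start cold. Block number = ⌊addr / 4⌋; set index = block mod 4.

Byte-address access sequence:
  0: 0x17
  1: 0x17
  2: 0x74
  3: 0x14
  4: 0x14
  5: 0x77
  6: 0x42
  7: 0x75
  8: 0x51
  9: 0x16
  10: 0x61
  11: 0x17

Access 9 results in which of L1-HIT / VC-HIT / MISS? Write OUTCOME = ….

OUTCOME = VC-HIT

#0 0x17→b5/s1 MISS; vc=[]
#1 0x17→b5/s1 L1-HIT; vc=[]
#2 0x74→b29/s1 MISS; vc=[5]
#3 0x14→b5/s1 VC-HIT; vc=[29]
#4 0x14→b5/s1 L1-HIT; vc=[29]
#5 0x77→b29/s1 VC-HIT; vc=[5]
#6 0x42→b16/s0 MISS; vc=[5]
#7 0x75→b29/s1 L1-HIT; vc=[5]
#8 0x51→b20/s0 MISS; vc=[5,16]
#9 0x16→b5/s1 VC-HIT; vc=[29,16]
#10 0x61→b24/s0 MISS; vc=[29,16,20]
#11 0x17→b5/s1 L1-HIT; vc=[29,16,20]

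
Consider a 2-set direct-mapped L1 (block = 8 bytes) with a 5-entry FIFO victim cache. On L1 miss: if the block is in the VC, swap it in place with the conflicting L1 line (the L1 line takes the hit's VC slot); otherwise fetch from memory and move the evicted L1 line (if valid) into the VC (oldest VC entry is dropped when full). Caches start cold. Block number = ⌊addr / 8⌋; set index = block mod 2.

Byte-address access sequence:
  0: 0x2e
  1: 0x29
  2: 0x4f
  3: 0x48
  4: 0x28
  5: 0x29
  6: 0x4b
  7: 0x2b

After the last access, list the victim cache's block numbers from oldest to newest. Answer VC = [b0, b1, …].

0: 0x2e (blk 5, set 1) → MISS  vc=[]
1: 0x29 (blk 5, set 1) → L1-HIT  vc=[]
2: 0x4f (blk 9, set 1) → MISS  vc=[5]
3: 0x48 (blk 9, set 1) → L1-HIT  vc=[5]
4: 0x28 (blk 5, set 1) → VC-HIT  vc=[9]
5: 0x29 (blk 5, set 1) → L1-HIT  vc=[9]
6: 0x4b (blk 9, set 1) → VC-HIT  vc=[5]
7: 0x2b (blk 5, set 1) → VC-HIT  vc=[9]

VC = [9]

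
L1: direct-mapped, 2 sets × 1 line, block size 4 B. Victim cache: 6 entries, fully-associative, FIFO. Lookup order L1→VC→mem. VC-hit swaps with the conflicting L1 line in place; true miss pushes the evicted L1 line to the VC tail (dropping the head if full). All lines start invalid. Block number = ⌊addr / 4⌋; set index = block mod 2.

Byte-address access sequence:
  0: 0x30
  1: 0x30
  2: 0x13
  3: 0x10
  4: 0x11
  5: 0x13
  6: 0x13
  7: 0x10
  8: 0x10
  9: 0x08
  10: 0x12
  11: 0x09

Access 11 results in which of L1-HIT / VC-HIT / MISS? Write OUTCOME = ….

OUTCOME = VC-HIT

  [0] addr=0x30 blk=12 s=0: MISS | VC []
  [1] addr=0x30 blk=12 s=0: L1-HIT | VC []
  [2] addr=0x13 blk=4 s=0: MISS | VC [12]
  [3] addr=0x10 blk=4 s=0: L1-HIT | VC [12]
  [4] addr=0x11 blk=4 s=0: L1-HIT | VC [12]
  [5] addr=0x13 blk=4 s=0: L1-HIT | VC [12]
  [6] addr=0x13 blk=4 s=0: L1-HIT | VC [12]
  [7] addr=0x10 blk=4 s=0: L1-HIT | VC [12]
  [8] addr=0x10 blk=4 s=0: L1-HIT | VC [12]
  [9] addr=0x8 blk=2 s=0: MISS | VC [12, 4]
  [10] addr=0x12 blk=4 s=0: VC-HIT | VC [12, 2]
  [11] addr=0x9 blk=2 s=0: VC-HIT | VC [12, 4]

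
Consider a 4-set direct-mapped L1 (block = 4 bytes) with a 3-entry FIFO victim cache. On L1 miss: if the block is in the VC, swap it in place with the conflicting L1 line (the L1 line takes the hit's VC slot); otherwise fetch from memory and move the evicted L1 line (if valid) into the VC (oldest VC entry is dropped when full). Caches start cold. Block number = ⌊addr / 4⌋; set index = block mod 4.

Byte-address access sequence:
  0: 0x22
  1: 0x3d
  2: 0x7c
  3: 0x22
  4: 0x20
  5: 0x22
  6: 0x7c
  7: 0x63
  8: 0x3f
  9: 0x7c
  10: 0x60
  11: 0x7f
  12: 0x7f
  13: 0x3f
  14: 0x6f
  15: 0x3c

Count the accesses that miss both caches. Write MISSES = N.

MISSES = 5

#0 0x22→b8/s0 MISS; vc=[]
#1 0x3d→b15/s3 MISS; vc=[]
#2 0x7c→b31/s3 MISS; vc=[15]
#3 0x22→b8/s0 L1-HIT; vc=[15]
#4 0x20→b8/s0 L1-HIT; vc=[15]
#5 0x22→b8/s0 L1-HIT; vc=[15]
#6 0x7c→b31/s3 L1-HIT; vc=[15]
#7 0x63→b24/s0 MISS; vc=[15,8]
#8 0x3f→b15/s3 VC-HIT; vc=[31,8]
#9 0x7c→b31/s3 VC-HIT; vc=[15,8]
#10 0x60→b24/s0 L1-HIT; vc=[15,8]
#11 0x7f→b31/s3 L1-HIT; vc=[15,8]
#12 0x7f→b31/s3 L1-HIT; vc=[15,8]
#13 0x3f→b15/s3 VC-HIT; vc=[31,8]
#14 0x6f→b27/s3 MISS; vc=[31,8,15]
#15 0x3c→b15/s3 VC-HIT; vc=[31,8,27]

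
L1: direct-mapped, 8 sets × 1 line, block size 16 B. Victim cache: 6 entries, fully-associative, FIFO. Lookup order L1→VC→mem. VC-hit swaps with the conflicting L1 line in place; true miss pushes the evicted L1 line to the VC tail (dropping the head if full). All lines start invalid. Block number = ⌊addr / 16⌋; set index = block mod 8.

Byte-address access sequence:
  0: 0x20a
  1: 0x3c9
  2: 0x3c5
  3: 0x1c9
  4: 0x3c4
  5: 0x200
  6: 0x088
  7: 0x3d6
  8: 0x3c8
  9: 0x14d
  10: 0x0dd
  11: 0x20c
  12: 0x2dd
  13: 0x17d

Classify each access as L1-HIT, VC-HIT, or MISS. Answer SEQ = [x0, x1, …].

SEQ = [MISS, MISS, L1-HIT, MISS, VC-HIT, L1-HIT, MISS, MISS, L1-HIT, MISS, MISS, VC-HIT, MISS, MISS]

  [0] addr=0x20a blk=32 s=0: MISS | VC []
  [1] addr=0x3c9 blk=60 s=4: MISS | VC []
  [2] addr=0x3c5 blk=60 s=4: L1-HIT | VC []
  [3] addr=0x1c9 blk=28 s=4: MISS | VC [60]
  [4] addr=0x3c4 blk=60 s=4: VC-HIT | VC [28]
  [5] addr=0x200 blk=32 s=0: L1-HIT | VC [28]
  [6] addr=0x88 blk=8 s=0: MISS | VC [28, 32]
  [7] addr=0x3d6 blk=61 s=5: MISS | VC [28, 32]
  [8] addr=0x3c8 blk=60 s=4: L1-HIT | VC [28, 32]
  [9] addr=0x14d blk=20 s=4: MISS | VC [28, 32, 60]
  [10] addr=0xdd blk=13 s=5: MISS | VC [28, 32, 60, 61]
  [11] addr=0x20c blk=32 s=0: VC-HIT | VC [28, 8, 60, 61]
  [12] addr=0x2dd blk=45 s=5: MISS | VC [28, 8, 60, 61, 13]
  [13] addr=0x17d blk=23 s=7: MISS | VC [28, 8, 60, 61, 13]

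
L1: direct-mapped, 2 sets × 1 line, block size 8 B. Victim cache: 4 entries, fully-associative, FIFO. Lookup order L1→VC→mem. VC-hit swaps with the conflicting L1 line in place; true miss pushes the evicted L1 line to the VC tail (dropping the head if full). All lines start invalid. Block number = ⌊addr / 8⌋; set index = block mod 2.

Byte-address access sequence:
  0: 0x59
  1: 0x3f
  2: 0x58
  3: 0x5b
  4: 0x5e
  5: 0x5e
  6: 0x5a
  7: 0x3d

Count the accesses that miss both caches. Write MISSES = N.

MISSES = 2

0: 0x59 (blk 11, set 1) → MISS  vc=[]
1: 0x3f (blk 7, set 1) → MISS  vc=[11]
2: 0x58 (blk 11, set 1) → VC-HIT  vc=[7]
3: 0x5b (blk 11, set 1) → L1-HIT  vc=[7]
4: 0x5e (blk 11, set 1) → L1-HIT  vc=[7]
5: 0x5e (blk 11, set 1) → L1-HIT  vc=[7]
6: 0x5a (blk 11, set 1) → L1-HIT  vc=[7]
7: 0x3d (blk 7, set 1) → VC-HIT  vc=[11]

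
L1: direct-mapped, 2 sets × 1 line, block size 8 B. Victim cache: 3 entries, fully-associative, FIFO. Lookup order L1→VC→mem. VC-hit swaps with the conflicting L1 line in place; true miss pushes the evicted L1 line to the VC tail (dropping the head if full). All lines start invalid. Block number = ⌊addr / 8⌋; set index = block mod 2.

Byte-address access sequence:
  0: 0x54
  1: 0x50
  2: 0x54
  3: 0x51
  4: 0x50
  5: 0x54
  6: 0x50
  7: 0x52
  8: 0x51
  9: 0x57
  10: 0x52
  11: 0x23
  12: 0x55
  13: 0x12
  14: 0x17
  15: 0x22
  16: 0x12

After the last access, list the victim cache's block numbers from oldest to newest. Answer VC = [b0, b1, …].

VC = [4, 10]

  [0] addr=0x54 blk=10 s=0: MISS | VC []
  [1] addr=0x50 blk=10 s=0: L1-HIT | VC []
  [2] addr=0x54 blk=10 s=0: L1-HIT | VC []
  [3] addr=0x51 blk=10 s=0: L1-HIT | VC []
  [4] addr=0x50 blk=10 s=0: L1-HIT | VC []
  [5] addr=0x54 blk=10 s=0: L1-HIT | VC []
  [6] addr=0x50 blk=10 s=0: L1-HIT | VC []
  [7] addr=0x52 blk=10 s=0: L1-HIT | VC []
  [8] addr=0x51 blk=10 s=0: L1-HIT | VC []
  [9] addr=0x57 blk=10 s=0: L1-HIT | VC []
  [10] addr=0x52 blk=10 s=0: L1-HIT | VC []
  [11] addr=0x23 blk=4 s=0: MISS | VC [10]
  [12] addr=0x55 blk=10 s=0: VC-HIT | VC [4]
  [13] addr=0x12 blk=2 s=0: MISS | VC [4, 10]
  [14] addr=0x17 blk=2 s=0: L1-HIT | VC [4, 10]
  [15] addr=0x22 blk=4 s=0: VC-HIT | VC [2, 10]
  [16] addr=0x12 blk=2 s=0: VC-HIT | VC [4, 10]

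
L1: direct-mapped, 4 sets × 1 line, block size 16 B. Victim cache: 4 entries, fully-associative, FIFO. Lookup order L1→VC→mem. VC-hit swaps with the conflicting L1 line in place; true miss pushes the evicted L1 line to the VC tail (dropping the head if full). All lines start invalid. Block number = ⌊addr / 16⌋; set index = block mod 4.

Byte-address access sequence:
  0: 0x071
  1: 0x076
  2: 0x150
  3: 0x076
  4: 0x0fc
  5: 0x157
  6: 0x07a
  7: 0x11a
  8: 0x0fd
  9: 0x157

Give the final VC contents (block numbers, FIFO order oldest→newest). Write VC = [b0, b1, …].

VC = [7, 17]

  [0] addr=0x71 blk=7 s=3: MISS | VC []
  [1] addr=0x76 blk=7 s=3: L1-HIT | VC []
  [2] addr=0x150 blk=21 s=1: MISS | VC []
  [3] addr=0x76 blk=7 s=3: L1-HIT | VC []
  [4] addr=0xfc blk=15 s=3: MISS | VC [7]
  [5] addr=0x157 blk=21 s=1: L1-HIT | VC [7]
  [6] addr=0x7a blk=7 s=3: VC-HIT | VC [15]
  [7] addr=0x11a blk=17 s=1: MISS | VC [15, 21]
  [8] addr=0xfd blk=15 s=3: VC-HIT | VC [7, 21]
  [9] addr=0x157 blk=21 s=1: VC-HIT | VC [7, 17]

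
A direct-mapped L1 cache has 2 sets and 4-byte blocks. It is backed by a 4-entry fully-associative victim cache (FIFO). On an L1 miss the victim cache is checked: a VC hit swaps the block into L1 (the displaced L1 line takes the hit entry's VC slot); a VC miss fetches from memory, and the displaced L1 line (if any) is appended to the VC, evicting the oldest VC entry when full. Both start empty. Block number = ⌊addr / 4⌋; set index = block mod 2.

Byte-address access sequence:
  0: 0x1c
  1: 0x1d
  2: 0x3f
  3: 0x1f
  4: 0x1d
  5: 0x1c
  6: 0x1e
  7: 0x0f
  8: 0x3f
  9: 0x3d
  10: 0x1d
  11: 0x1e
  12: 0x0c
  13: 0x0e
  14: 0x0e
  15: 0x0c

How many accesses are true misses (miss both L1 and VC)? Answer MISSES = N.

0: 0x1c (blk 7, set 1) → MISS  vc=[]
1: 0x1d (blk 7, set 1) → L1-HIT  vc=[]
2: 0x3f (blk 15, set 1) → MISS  vc=[7]
3: 0x1f (blk 7, set 1) → VC-HIT  vc=[15]
4: 0x1d (blk 7, set 1) → L1-HIT  vc=[15]
5: 0x1c (blk 7, set 1) → L1-HIT  vc=[15]
6: 0x1e (blk 7, set 1) → L1-HIT  vc=[15]
7: 0xf (blk 3, set 1) → MISS  vc=[15, 7]
8: 0x3f (blk 15, set 1) → VC-HIT  vc=[3, 7]
9: 0x3d (blk 15, set 1) → L1-HIT  vc=[3, 7]
10: 0x1d (blk 7, set 1) → VC-HIT  vc=[3, 15]
11: 0x1e (blk 7, set 1) → L1-HIT  vc=[3, 15]
12: 0xc (blk 3, set 1) → VC-HIT  vc=[7, 15]
13: 0xe (blk 3, set 1) → L1-HIT  vc=[7, 15]
14: 0xe (blk 3, set 1) → L1-HIT  vc=[7, 15]
15: 0xc (blk 3, set 1) → L1-HIT  vc=[7, 15]

MISSES = 3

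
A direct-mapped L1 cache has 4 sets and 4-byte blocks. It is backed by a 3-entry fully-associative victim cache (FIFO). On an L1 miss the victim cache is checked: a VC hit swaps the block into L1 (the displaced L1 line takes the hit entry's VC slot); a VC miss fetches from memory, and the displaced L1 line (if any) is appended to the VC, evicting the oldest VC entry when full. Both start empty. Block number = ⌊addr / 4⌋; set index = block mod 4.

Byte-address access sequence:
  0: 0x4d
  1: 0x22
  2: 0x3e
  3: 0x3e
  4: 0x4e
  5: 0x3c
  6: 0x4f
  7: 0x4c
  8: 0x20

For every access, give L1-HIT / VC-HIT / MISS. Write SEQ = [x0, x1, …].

0: 0x4d (blk 19, set 3) → MISS  vc=[]
1: 0x22 (blk 8, set 0) → MISS  vc=[]
2: 0x3e (blk 15, set 3) → MISS  vc=[19]
3: 0x3e (blk 15, set 3) → L1-HIT  vc=[19]
4: 0x4e (blk 19, set 3) → VC-HIT  vc=[15]
5: 0x3c (blk 15, set 3) → VC-HIT  vc=[19]
6: 0x4f (blk 19, set 3) → VC-HIT  vc=[15]
7: 0x4c (blk 19, set 3) → L1-HIT  vc=[15]
8: 0x20 (blk 8, set 0) → L1-HIT  vc=[15]

SEQ = [MISS, MISS, MISS, L1-HIT, VC-HIT, VC-HIT, VC-HIT, L1-HIT, L1-HIT]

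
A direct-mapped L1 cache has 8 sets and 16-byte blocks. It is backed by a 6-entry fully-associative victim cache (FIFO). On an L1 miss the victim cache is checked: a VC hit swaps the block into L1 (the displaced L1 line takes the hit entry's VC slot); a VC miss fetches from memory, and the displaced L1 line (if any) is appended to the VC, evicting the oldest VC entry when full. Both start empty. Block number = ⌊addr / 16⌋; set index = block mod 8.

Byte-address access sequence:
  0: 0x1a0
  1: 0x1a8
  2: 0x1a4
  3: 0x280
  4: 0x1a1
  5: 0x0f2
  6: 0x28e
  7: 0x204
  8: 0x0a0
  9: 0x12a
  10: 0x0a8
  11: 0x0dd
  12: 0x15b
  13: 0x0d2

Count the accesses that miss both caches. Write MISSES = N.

MISSES = 8

0: 0x1a0 (blk 26, set 2) → MISS  vc=[]
1: 0x1a8 (blk 26, set 2) → L1-HIT  vc=[]
2: 0x1a4 (blk 26, set 2) → L1-HIT  vc=[]
3: 0x280 (blk 40, set 0) → MISS  vc=[]
4: 0x1a1 (blk 26, set 2) → L1-HIT  vc=[]
5: 0xf2 (blk 15, set 7) → MISS  vc=[]
6: 0x28e (blk 40, set 0) → L1-HIT  vc=[]
7: 0x204 (blk 32, set 0) → MISS  vc=[40]
8: 0xa0 (blk 10, set 2) → MISS  vc=[40, 26]
9: 0x12a (blk 18, set 2) → MISS  vc=[40, 26, 10]
10: 0xa8 (blk 10, set 2) → VC-HIT  vc=[40, 26, 18]
11: 0xdd (blk 13, set 5) → MISS  vc=[40, 26, 18]
12: 0x15b (blk 21, set 5) → MISS  vc=[40, 26, 18, 13]
13: 0xd2 (blk 13, set 5) → VC-HIT  vc=[40, 26, 18, 21]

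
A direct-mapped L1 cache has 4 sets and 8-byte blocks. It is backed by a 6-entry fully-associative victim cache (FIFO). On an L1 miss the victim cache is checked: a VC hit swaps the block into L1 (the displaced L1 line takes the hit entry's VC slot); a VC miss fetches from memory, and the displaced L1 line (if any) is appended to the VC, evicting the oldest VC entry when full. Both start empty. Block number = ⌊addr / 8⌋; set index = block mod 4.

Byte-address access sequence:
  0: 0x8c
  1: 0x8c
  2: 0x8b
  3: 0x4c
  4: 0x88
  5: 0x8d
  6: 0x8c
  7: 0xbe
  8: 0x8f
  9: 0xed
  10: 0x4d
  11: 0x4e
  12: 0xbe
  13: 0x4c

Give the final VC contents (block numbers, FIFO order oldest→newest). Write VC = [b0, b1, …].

0: 0x8c (blk 17, set 1) → MISS  vc=[]
1: 0x8c (blk 17, set 1) → L1-HIT  vc=[]
2: 0x8b (blk 17, set 1) → L1-HIT  vc=[]
3: 0x4c (blk 9, set 1) → MISS  vc=[17]
4: 0x88 (blk 17, set 1) → VC-HIT  vc=[9]
5: 0x8d (blk 17, set 1) → L1-HIT  vc=[9]
6: 0x8c (blk 17, set 1) → L1-HIT  vc=[9]
7: 0xbe (blk 23, set 3) → MISS  vc=[9]
8: 0x8f (blk 17, set 1) → L1-HIT  vc=[9]
9: 0xed (blk 29, set 1) → MISS  vc=[9, 17]
10: 0x4d (blk 9, set 1) → VC-HIT  vc=[29, 17]
11: 0x4e (blk 9, set 1) → L1-HIT  vc=[29, 17]
12: 0xbe (blk 23, set 3) → L1-HIT  vc=[29, 17]
13: 0x4c (blk 9, set 1) → L1-HIT  vc=[29, 17]

VC = [29, 17]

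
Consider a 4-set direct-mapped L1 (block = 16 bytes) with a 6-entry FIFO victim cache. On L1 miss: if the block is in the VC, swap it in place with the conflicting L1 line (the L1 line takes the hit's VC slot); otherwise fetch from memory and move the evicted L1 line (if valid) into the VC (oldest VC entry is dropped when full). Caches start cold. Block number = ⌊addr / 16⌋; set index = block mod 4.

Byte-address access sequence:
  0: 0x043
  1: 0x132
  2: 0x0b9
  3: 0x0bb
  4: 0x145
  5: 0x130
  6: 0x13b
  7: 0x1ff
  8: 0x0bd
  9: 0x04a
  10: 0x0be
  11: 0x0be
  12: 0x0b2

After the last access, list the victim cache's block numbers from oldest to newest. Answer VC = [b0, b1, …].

#0 0x43→b4/s0 MISS; vc=[]
#1 0x132→b19/s3 MISS; vc=[]
#2 0xb9→b11/s3 MISS; vc=[19]
#3 0xbb→b11/s3 L1-HIT; vc=[19]
#4 0x145→b20/s0 MISS; vc=[19,4]
#5 0x130→b19/s3 VC-HIT; vc=[11,4]
#6 0x13b→b19/s3 L1-HIT; vc=[11,4]
#7 0x1ff→b31/s3 MISS; vc=[11,4,19]
#8 0xbd→b11/s3 VC-HIT; vc=[31,4,19]
#9 0x4a→b4/s0 VC-HIT; vc=[31,20,19]
#10 0xbe→b11/s3 L1-HIT; vc=[31,20,19]
#11 0xbe→b11/s3 L1-HIT; vc=[31,20,19]
#12 0xb2→b11/s3 L1-HIT; vc=[31,20,19]

VC = [31, 20, 19]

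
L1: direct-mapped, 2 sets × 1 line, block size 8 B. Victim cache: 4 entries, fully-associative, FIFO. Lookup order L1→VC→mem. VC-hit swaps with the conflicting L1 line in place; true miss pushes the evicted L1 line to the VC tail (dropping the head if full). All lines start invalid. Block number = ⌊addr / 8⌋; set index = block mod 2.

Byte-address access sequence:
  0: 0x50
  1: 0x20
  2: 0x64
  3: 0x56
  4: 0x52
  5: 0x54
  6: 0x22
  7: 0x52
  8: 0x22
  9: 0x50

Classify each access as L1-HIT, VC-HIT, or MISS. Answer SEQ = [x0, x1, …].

0: 0x50 (blk 10, set 0) → MISS  vc=[]
1: 0x20 (blk 4, set 0) → MISS  vc=[10]
2: 0x64 (blk 12, set 0) → MISS  vc=[10, 4]
3: 0x56 (blk 10, set 0) → VC-HIT  vc=[12, 4]
4: 0x52 (blk 10, set 0) → L1-HIT  vc=[12, 4]
5: 0x54 (blk 10, set 0) → L1-HIT  vc=[12, 4]
6: 0x22 (blk 4, set 0) → VC-HIT  vc=[12, 10]
7: 0x52 (blk 10, set 0) → VC-HIT  vc=[12, 4]
8: 0x22 (blk 4, set 0) → VC-HIT  vc=[12, 10]
9: 0x50 (blk 10, set 0) → VC-HIT  vc=[12, 4]

SEQ = [MISS, MISS, MISS, VC-HIT, L1-HIT, L1-HIT, VC-HIT, VC-HIT, VC-HIT, VC-HIT]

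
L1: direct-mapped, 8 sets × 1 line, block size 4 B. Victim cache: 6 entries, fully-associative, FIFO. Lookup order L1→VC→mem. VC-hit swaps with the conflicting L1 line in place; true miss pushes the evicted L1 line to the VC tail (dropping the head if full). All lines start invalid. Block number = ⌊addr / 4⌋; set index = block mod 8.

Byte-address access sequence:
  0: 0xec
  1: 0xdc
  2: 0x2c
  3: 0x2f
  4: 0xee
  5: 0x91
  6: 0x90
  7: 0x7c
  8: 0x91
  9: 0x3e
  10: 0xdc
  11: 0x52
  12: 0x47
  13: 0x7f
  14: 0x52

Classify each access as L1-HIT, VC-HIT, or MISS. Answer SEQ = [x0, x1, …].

  [0] addr=0xec blk=59 s=3: MISS | VC []
  [1] addr=0xdc blk=55 s=7: MISS | VC []
  [2] addr=0x2c blk=11 s=3: MISS | VC [59]
  [3] addr=0x2f blk=11 s=3: L1-HIT | VC [59]
  [4] addr=0xee blk=59 s=3: VC-HIT | VC [11]
  [5] addr=0x91 blk=36 s=4: MISS | VC [11]
  [6] addr=0x90 blk=36 s=4: L1-HIT | VC [11]
  [7] addr=0x7c blk=31 s=7: MISS | VC [11, 55]
  [8] addr=0x91 blk=36 s=4: L1-HIT | VC [11, 55]
  [9] addr=0x3e blk=15 s=7: MISS | VC [11, 55, 31]
  [10] addr=0xdc blk=55 s=7: VC-HIT | VC [11, 15, 31]
  [11] addr=0x52 blk=20 s=4: MISS | VC [11, 15, 31, 36]
  [12] addr=0x47 blk=17 s=1: MISS | VC [11, 15, 31, 36]
  [13] addr=0x7f blk=31 s=7: VC-HIT | VC [11, 15, 55, 36]
  [14] addr=0x52 blk=20 s=4: L1-HIT | VC [11, 15, 55, 36]

SEQ = [MISS, MISS, MISS, L1-HIT, VC-HIT, MISS, L1-HIT, MISS, L1-HIT, MISS, VC-HIT, MISS, MISS, VC-HIT, L1-HIT]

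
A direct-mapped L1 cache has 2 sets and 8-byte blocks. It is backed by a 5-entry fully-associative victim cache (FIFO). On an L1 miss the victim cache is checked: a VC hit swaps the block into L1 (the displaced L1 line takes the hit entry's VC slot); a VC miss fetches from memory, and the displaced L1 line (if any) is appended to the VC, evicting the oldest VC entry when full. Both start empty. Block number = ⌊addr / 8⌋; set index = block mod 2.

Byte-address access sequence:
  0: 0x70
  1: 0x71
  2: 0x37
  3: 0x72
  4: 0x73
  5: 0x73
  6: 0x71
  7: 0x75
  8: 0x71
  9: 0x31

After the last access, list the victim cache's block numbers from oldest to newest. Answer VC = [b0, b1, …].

VC = [14]

0: 0x70 (blk 14, set 0) → MISS  vc=[]
1: 0x71 (blk 14, set 0) → L1-HIT  vc=[]
2: 0x37 (blk 6, set 0) → MISS  vc=[14]
3: 0x72 (blk 14, set 0) → VC-HIT  vc=[6]
4: 0x73 (blk 14, set 0) → L1-HIT  vc=[6]
5: 0x73 (blk 14, set 0) → L1-HIT  vc=[6]
6: 0x71 (blk 14, set 0) → L1-HIT  vc=[6]
7: 0x75 (blk 14, set 0) → L1-HIT  vc=[6]
8: 0x71 (blk 14, set 0) → L1-HIT  vc=[6]
9: 0x31 (blk 6, set 0) → VC-HIT  vc=[14]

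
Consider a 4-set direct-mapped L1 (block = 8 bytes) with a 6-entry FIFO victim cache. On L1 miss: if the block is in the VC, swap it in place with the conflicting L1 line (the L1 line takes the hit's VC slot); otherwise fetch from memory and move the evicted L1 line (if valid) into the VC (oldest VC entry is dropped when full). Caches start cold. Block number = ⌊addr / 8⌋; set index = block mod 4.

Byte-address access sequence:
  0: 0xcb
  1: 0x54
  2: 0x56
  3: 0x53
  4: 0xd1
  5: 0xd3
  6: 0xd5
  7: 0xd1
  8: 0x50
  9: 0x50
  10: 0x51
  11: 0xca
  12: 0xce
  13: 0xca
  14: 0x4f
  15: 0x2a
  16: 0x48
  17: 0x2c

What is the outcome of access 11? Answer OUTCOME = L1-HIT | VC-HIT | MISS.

#0 0xcb→b25/s1 MISS; vc=[]
#1 0x54→b10/s2 MISS; vc=[]
#2 0x56→b10/s2 L1-HIT; vc=[]
#3 0x53→b10/s2 L1-HIT; vc=[]
#4 0xd1→b26/s2 MISS; vc=[10]
#5 0xd3→b26/s2 L1-HIT; vc=[10]
#6 0xd5→b26/s2 L1-HIT; vc=[10]
#7 0xd1→b26/s2 L1-HIT; vc=[10]
#8 0x50→b10/s2 VC-HIT; vc=[26]
#9 0x50→b10/s2 L1-HIT; vc=[26]
#10 0x51→b10/s2 L1-HIT; vc=[26]
#11 0xca→b25/s1 L1-HIT; vc=[26]
#12 0xce→b25/s1 L1-HIT; vc=[26]
#13 0xca→b25/s1 L1-HIT; vc=[26]
#14 0x4f→b9/s1 MISS; vc=[26,25]
#15 0x2a→b5/s1 MISS; vc=[26,25,9]
#16 0x48→b9/s1 VC-HIT; vc=[26,25,5]
#17 0x2c→b5/s1 VC-HIT; vc=[26,25,9]

OUTCOME = L1-HIT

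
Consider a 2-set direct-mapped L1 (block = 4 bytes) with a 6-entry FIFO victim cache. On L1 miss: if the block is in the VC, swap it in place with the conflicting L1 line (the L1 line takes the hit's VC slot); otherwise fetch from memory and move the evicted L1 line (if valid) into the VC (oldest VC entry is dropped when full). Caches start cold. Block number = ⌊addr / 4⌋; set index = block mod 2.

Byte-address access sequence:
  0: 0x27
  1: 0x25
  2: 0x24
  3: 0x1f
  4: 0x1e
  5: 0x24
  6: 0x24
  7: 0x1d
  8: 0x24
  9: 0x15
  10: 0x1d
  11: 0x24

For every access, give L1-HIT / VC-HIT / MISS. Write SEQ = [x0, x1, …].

SEQ = [MISS, L1-HIT, L1-HIT, MISS, L1-HIT, VC-HIT, L1-HIT, VC-HIT, VC-HIT, MISS, VC-HIT, VC-HIT]

  [0] addr=0x27 blk=9 s=1: MISS | VC []
  [1] addr=0x25 blk=9 s=1: L1-HIT | VC []
  [2] addr=0x24 blk=9 s=1: L1-HIT | VC []
  [3] addr=0x1f blk=7 s=1: MISS | VC [9]
  [4] addr=0x1e blk=7 s=1: L1-HIT | VC [9]
  [5] addr=0x24 blk=9 s=1: VC-HIT | VC [7]
  [6] addr=0x24 blk=9 s=1: L1-HIT | VC [7]
  [7] addr=0x1d blk=7 s=1: VC-HIT | VC [9]
  [8] addr=0x24 blk=9 s=1: VC-HIT | VC [7]
  [9] addr=0x15 blk=5 s=1: MISS | VC [7, 9]
  [10] addr=0x1d blk=7 s=1: VC-HIT | VC [5, 9]
  [11] addr=0x24 blk=9 s=1: VC-HIT | VC [5, 7]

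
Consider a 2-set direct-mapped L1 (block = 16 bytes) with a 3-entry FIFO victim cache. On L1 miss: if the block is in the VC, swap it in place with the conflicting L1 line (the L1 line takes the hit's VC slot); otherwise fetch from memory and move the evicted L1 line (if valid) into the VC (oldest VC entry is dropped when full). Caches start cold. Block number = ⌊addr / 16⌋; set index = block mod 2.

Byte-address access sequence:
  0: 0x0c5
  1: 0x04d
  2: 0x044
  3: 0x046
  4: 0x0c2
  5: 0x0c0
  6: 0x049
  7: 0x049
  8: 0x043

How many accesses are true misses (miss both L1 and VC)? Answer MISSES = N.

MISSES = 2

0: 0xc5 (blk 12, set 0) → MISS  vc=[]
1: 0x4d (blk 4, set 0) → MISS  vc=[12]
2: 0x44 (blk 4, set 0) → L1-HIT  vc=[12]
3: 0x46 (blk 4, set 0) → L1-HIT  vc=[12]
4: 0xc2 (blk 12, set 0) → VC-HIT  vc=[4]
5: 0xc0 (blk 12, set 0) → L1-HIT  vc=[4]
6: 0x49 (blk 4, set 0) → VC-HIT  vc=[12]
7: 0x49 (blk 4, set 0) → L1-HIT  vc=[12]
8: 0x43 (blk 4, set 0) → L1-HIT  vc=[12]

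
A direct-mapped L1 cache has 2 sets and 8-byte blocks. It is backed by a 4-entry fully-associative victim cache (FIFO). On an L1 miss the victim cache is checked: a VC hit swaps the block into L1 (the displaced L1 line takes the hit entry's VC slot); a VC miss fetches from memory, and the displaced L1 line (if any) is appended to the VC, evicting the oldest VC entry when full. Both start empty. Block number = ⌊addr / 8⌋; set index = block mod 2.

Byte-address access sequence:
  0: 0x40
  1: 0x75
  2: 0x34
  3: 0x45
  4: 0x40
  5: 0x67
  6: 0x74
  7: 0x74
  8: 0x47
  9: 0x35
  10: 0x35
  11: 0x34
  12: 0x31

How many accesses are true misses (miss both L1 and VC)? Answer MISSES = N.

0: 0x40 (blk 8, set 0) → MISS  vc=[]
1: 0x75 (blk 14, set 0) → MISS  vc=[8]
2: 0x34 (blk 6, set 0) → MISS  vc=[8, 14]
3: 0x45 (blk 8, set 0) → VC-HIT  vc=[6, 14]
4: 0x40 (blk 8, set 0) → L1-HIT  vc=[6, 14]
5: 0x67 (blk 12, set 0) → MISS  vc=[6, 14, 8]
6: 0x74 (blk 14, set 0) → VC-HIT  vc=[6, 12, 8]
7: 0x74 (blk 14, set 0) → L1-HIT  vc=[6, 12, 8]
8: 0x47 (blk 8, set 0) → VC-HIT  vc=[6, 12, 14]
9: 0x35 (blk 6, set 0) → VC-HIT  vc=[8, 12, 14]
10: 0x35 (blk 6, set 0) → L1-HIT  vc=[8, 12, 14]
11: 0x34 (blk 6, set 0) → L1-HIT  vc=[8, 12, 14]
12: 0x31 (blk 6, set 0) → L1-HIT  vc=[8, 12, 14]

MISSES = 4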